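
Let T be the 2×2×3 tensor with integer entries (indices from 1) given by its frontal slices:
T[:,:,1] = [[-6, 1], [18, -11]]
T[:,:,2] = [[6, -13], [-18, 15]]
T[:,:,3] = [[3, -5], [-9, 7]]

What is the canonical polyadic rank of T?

Lower bound: the mode-3 unfolding of T (rows indexed by k, columns by (i,j) = (1,1), (1,2), (2,1), (2,2)) is [[-6, 1, 18, -11], [6, -13, -18, 15], [3, -5, -9, 7]].
There the 2×2 minor on rows k ∈ {1, 2}, columns (i,j) ∈ {(1,1), (1,2)} is det [[-6, 1], [6, -13]] = 72 ≠ 0, so this unfolding has rank ≥ 2; CP rank is at least every unfolding rank, so rank(T) ≥ 2. (Unfolding ranks only ever bound the CP rank from below — rank(T) can be strictly larger than all of them — so the matching upper bound has to come from an explicit 2-term decomposition.)
Upper bound — finding two terms. Write S_k = T[:,:,k] for the frontal slices: S₁ = [[-6, 1], [18, -11]], S₂ = [[6, -13], [-18, 15]], S₃ = [[3, -5], [-9, 7]].
If T = a₁ (x) b₁ (x) c₁ + a₂ (x) b₂ (x) c₂ then each S_k = c₁[k]·a₁b₁ᵀ + c₂[k]·a₂b₂ᵀ. S₁ and S₂ are linearly independent, so a₁b₁ᵀ and a₂b₂ᵀ must span the same plane of matrices: they are the rank-1 matrices of the form x·S₁ + y·S₂.
det(x·S₁ + y·S₂) is 48·x² + 96·xy − 144·y² = 48·(x + 3·y)(x − y), vanishing at (x:y) = (3:-1) and (1:1).
M₁ = 3·S₁ − S₂ = [[-24, 16], [72, -48]] = (-8)·[1, -3][3, -2]ᵀ and M₂ = S₁ + S₂ = [[0, -12], [0, 4]] = (-4)·[3, -1][0, 1]ᵀ, so take a₁ = [1, -3], b₁ = [3, -2], a₂ = [3, -1], b₂ = [0, 1].
Each slice is an integer combination of E₁ = a₁b₁ᵀ and E₂ = a₂b₂ᵀ: S₁ = −2·E₁ − E₂, S₂ = 2·E₁ − 3·E₂, S₃ = E₁ − E₂; reading off coefficients, c₁ = [-2, 2, 1] and c₂ = [-1, -3, -1].
Hence T = [1, -3] (x) [3, -2] (x) [-2, 2, 1] + [3, -1] (x) [0, 1] (x) [-1, -3, -1], so rank(T) ≤ 2.
These bounds meet, so rank(T) = 2.
Check entry T[1,2,3] = -5: (1)·(-2)·(1) + (3)·(1)·(-1) = -5.

2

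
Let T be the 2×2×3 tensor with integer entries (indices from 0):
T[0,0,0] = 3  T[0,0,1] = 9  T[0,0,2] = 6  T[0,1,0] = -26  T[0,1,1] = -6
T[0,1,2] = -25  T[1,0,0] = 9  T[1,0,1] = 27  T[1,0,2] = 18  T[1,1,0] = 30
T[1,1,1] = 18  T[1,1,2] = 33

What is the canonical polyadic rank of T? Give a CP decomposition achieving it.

Lower bound: in the mode-3 unfolding of T (rows indexed by k, columns by (i,j)) the 2×2 minor on rows k ∈ {0, 1}, columns (i,j) ∈ {(0,0), (0,1)} is det [[3, -26], [9, -6]] = 216 ≠ 0, so that unfolding has rank ≥ 2 and hence rank(T) ≥ 2 (CP rank is at least every unfolding rank, though it can be larger).
Upper bound: with S_k = T[:,:,k], the two rank-1 terms a₁b₁ᵀ, a₂b₂ᵀ are the rank-1 members of the pencil x·S₀ + y·S₁.
det(x·S₀ + y·S₁) is 324·x² + 1080·xy + 324·y² = 108·(x + 3·y)(3·x + y), vanishing at (x:y) = (3:-1) and (1:-3).
M₁ = 3·S₀ − S₁ = [[0, -72], [0, 72]] = (-72)·[1, -1][0, 1]ᵀ and M₂ = S₀ − 3·S₁ = [[-24, -8], [-72, -24]] = (-8)·[1, 3][3, 1]ᵀ, so take a₁ = [1, -1], b₁ = [0, 1], a₂ = [1, 3], b₂ = [3, 1].
Each slice is an integer combination of E₁ = a₁b₁ᵀ and E₂ = a₂b₂ᵀ: S₀ = −27·E₁ + E₂, S₁ = −9·E₁ + 3·E₂, S₂ = −27·E₁ + 2·E₂; reading off coefficients, c₁ = [-27, -9, -27] and c₂ = [1, 3, 2].
Hence T = [1, -1] ⊗ [0, 1] ⊗ [-27, -9, -27] + [1, 3] ⊗ [3, 1] ⊗ [1, 3, 2], so rank(T) ≤ 2.
These bounds meet, so rank(T) = 2.

rank(T) = 2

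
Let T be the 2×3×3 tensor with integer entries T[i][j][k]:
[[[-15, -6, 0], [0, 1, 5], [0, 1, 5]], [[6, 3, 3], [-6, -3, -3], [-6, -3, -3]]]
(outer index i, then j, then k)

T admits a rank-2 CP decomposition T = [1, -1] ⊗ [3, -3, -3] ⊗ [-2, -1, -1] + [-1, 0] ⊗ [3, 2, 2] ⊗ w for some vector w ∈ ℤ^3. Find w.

Subtract the known terms from T to get the rank-1 residual R = [-1, 0] ⊗ [3, 2, 2] ⊗ w, so R[i,j,k] = a[i]·b[j]·w[k]. Pick indices with nonzero a[0]·b[0] = (-1)·(3) = -3. Only the fibre through (0,0,·) is needed: R[0,0,:] = T[0,0,:] − Σₗ aₗ[0]bₗ[0]cₗ = [-15, -6, 0] − (1)·(3)·[-2, -1, -1] = [-9, -3, 3]. Then w[k] = R[0,0,k] / -3 for each k, giving w = [-9, -3, 3] / -3 = [3, 1, -1].

w = [3, 1, -1]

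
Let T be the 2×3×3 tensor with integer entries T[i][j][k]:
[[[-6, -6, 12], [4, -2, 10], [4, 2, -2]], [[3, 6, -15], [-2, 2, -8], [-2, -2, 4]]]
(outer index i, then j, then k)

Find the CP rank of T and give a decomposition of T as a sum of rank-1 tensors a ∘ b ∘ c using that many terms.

rank(T) = 2

Lower bound: the mode-2 unfolding of T (rows indexed by j, columns by (i,k) = (0,0), (0,1), (0,2), (1,0), (1,1), (1,2)) is [[-6, -6, 12, 3, 6, -15], [4, -2, 10, -2, 2, -8], [4, 2, -2, -2, -2, 4]].
There the 2×2 minor on rows j ∈ {0, 1}, columns (i,k) ∈ {(0,0), (0,1)} is det [[-6, -6], [4, -2]] = 36 ≠ 0, so this unfolding has rank ≥ 2; CP rank is at least every unfolding rank, so rank(T) ≥ 2. (Flattening ranks never certify an upper bound on CP rank; for that we must actually write T with 2 rank-1 terms.)
Upper bound — finding two terms. Write S_k = T[:,:,k] for the frontal slices: S₀ = [[-6, 4, 4], [3, -2, -2]], S₁ = [[-6, -2, 2], [6, 2, -2]], S₂ = [[12, 10, -2], [-15, -8, 4]].
If T = a₁ ∘ b₁ ∘ c₁ + a₂ ∘ b₂ ∘ c₂ then each S_k = c₁[k]·a₁b₁ᵀ + c₂[k]·a₂b₂ᵀ. S₀ and S₁ are linearly independent, so a₁b₁ᵀ and a₂b₂ᵀ must span the same plane of matrices: they are the rank-1 matrices of the form x·S₀ + y·S₁.
The 2×2 minor of x·S₀ + y·S₁ on rows {0,1}, columns {0,1} is −18·xy = (-18)·(y)(x), vanishing at (x:y) = (1:0) and (0:1).
M₁ = S₀ = [[-6, 4, 4], [3, -2, -2]] = −[2, -1][3, -2, -2]ᵀ and M₂ = S₁ = [[-6, -2, 2], [6, 2, -2]] = (-2)·[1, -1][3, 1, -1]ᵀ, so take a₁ = [2, -1], b₁ = [3, -2, -2], a₂ = [1, -1], b₂ = [3, 1, -1].
Each slice is an integer combination of E₁ = a₁b₁ᵀ and E₂ = a₂b₂ᵀ: S₀ = −E₁, S₁ = −2·E₂, S₂ = −E₁ + 6·E₂; reading off coefficients, c₁ = [-1, 0, -1] and c₂ = [0, -2, 6].
Hence T = [2, -1] ∘ [3, -2, -2] ∘ [-1, 0, -1] + [1, -1] ∘ [3, 1, -1] ∘ [0, -2, 6], so rank(T) ≤ 2.
These bounds meet, so rank(T) = 2.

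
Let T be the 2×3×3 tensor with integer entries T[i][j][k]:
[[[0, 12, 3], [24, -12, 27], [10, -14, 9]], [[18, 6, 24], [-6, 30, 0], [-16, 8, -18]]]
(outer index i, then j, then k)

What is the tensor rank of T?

Lower bound: the mode-3 unfolding of T (rows indexed by k, columns by (i,j) = (0,0), (0,1), (0,2), (1,0), (1,1), (1,2)) is [[0, 24, 10, 18, -6, -16], [12, -12, -14, 6, 30, 8], [3, 27, 9, 24, 0, -18]].
There the 2×2 minor on rows k ∈ {0, 1}, columns (i,j) ∈ {(0,0), (0,1)} is det [[0, 24], [12, -12]] = -288 ≠ 0, so this unfolding has rank ≥ 2; CP rank is at least every unfolding rank, so rank(T) ≥ 2. (This is only a lower bound: in general the CP rank may exceed every unfolding rank, so we still need to exhibit 2 rank-1 terms summing to T.)
Upper bound — finding two terms. Write S_k = T[:,:,k] for the frontal slices: S₀ = [[0, 24, 10], [18, -6, -16]], S₁ = [[12, -12, -14], [6, 30, 8]], S₂ = [[3, 27, 9], [24, 0, -18]].
If T = a₁ (x) b₁ (x) c₁ + a₂ (x) b₂ (x) c₂ then each S_k = c₁[k]·a₁b₁ᵀ + c₂[k]·a₂b₂ᵀ. S₀ and S₁ are linearly independent, so a₁b₁ᵀ and a₂b₂ᵀ must span the same plane of matrices: they are the rank-1 matrices of the form x·S₀ + y·S₁.
The 2×2 minor of x·S₀ + y·S₁ on rows {0,1}, columns {0,1} is −432·x² + 432·y² = (-432)·(x − y)(x + y), vanishing at (x:y) = (1:1) and (1:-1).
M₁ = S₀ + S₁ = [[12, 12, -4], [24, 24, -8]] = 4·(1, 2)(3, 3, -1)ᵀ and M₂ = S₀ − S₁ = [[-12, 36, 24], [12, -36, -24]] = (-12)·(1, -1)(1, -3, -2)ᵀ, so take a₁ = (1, 2), b₁ = (3, 3, -1), a₂ = (1, -1), b₂ = (1, -3, -2).
Each slice is an integer combination of E₁ = a₁b₁ᵀ and E₂ = a₂b₂ᵀ: S₀ = 2·E₁ − 6·E₂, S₁ = 2·E₁ + 6·E₂, S₂ = 3·E₁ − 6·E₂; reading off coefficients, c₁ = (2, 2, 3) and c₂ = (-6, 6, -6).
Hence T = (1, 2) (x) (3, 3, -1) (x) (2, 2, 3) + (1, -1) (x) (1, -3, -2) (x) (-6, 6, -6), so rank(T) ≤ 2.
These bounds meet, so rank(T) = 2.

2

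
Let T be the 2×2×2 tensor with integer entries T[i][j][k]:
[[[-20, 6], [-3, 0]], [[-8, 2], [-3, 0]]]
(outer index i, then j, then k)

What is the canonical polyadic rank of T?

2

Lower bound: the mode-1 unfolding of T (rows indexed by i, columns by (j,k) = (0,0), (0,1), (1,0), (1,1)) is [[-20, 6, -3, 0], [-8, 2, -3, 0]].
There the 2×2 minor on rows i ∈ {0, 1}, columns (j,k) ∈ {(0,0), (0,1)} is det [[-20, 6], [-8, 2]] = 8 ≠ 0, so this unfolding has rank ≥ 2; CP rank is at least every unfolding rank, so rank(T) ≥ 2. (Unfolding ranks only ever bound the CP rank from below — rank(T) can be strictly larger than all of them — so the matching upper bound has to come from an explicit 2-term decomposition.)
Upper bound — finding two terms. Write S_k = T[:,:,k] for the frontal slices: S₀ = [[-20, -3], [-8, -3]], S₁ = [[6, 0], [2, 0]].
If T = a₁ ⊗ b₁ ⊗ c₁ + a₂ ⊗ b₂ ⊗ c₂ then each S_k = c₁[k]·a₁b₁ᵀ + c₂[k]·a₂b₂ᵀ. S₀ and S₁ are linearly independent, so a₁b₁ᵀ and a₂b₂ᵀ must span the same plane of matrices: they are the rank-1 matrices of the form x·S₀ + y·S₁.
det(x·S₀ + y·S₁) is 36·x² − 12·xy = 12·(3·x − y)(x), vanishing at (x:y) = (1:3) and (0:1).
M₁ = S₀ + 3·S₁ = [[-2, -3], [-2, -3]] = −[1, 1][2, 3]ᵀ and M₂ = S₁ = [[6, 0], [2, 0]] = 2·[3, 1][1, 0]ᵀ, so take a₁ = [1, 1], b₁ = [2, 3], a₂ = [3, 1], b₂ = [1, 0].
Each slice is an integer combination of E₁ = a₁b₁ᵀ and E₂ = a₂b₂ᵀ: S₀ = −E₁ − 6·E₂, S₁ = 2·E₂; reading off coefficients, c₁ = [-1, 0] and c₂ = [-6, 2].
Hence T = [1, 1] ⊗ [2, 3] ⊗ [-1, 0] + [3, 1] ⊗ [1, 0] ⊗ [-6, 2], so rank(T) ≤ 2.
These bounds meet, so rank(T) = 2.
Check entry T[1,1,0] = -3: (1)·(3)·(-1) + (1)·(0)·(-6) = -3.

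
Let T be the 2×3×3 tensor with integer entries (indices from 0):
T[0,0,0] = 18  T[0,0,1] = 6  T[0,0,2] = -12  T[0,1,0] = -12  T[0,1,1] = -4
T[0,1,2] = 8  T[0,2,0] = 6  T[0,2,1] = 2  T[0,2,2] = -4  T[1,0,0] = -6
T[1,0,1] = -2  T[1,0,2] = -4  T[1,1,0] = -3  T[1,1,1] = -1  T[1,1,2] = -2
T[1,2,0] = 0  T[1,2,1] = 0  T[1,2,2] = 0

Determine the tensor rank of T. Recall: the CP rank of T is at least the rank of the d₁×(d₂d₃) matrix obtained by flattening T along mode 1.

2

Lower bound: the mode-3 unfolding of T (rows indexed by k, columns by (i,j) = (0,0), (0,1), (0,2), (1,0), (1,1), (1,2)) is [[18, -12, 6, -6, -3, 0], [6, -4, 2, -2, -1, 0], [-12, 8, -4, -4, -2, 0]].
There the 2×2 minor on rows k ∈ {0, 2}, columns (i,j) ∈ {(0,0), (1,0)} is det [[18, -6], [-12, -4]] = -144 ≠ 0, so this unfolding has rank ≥ 2; CP rank is at least every unfolding rank, so rank(T) ≥ 2. (This is only a lower bound: in general the CP rank may exceed every unfolding rank, so we still need to exhibit 2 rank-1 terms summing to T.)
Upper bound — finding two terms. Write S_k = T[:,:,k] for the frontal slices: S₀ = [[18, -12, 6], [-6, -3, 0]], S₁ = [[6, -4, 2], [-2, -1, 0]], S₂ = [[-12, 8, -4], [-4, -2, 0]].
If T = a₁ ⊗ b₁ ⊗ c₁ + a₂ ⊗ b₂ ⊗ c₂ then each S_k = c₁[k]·a₁b₁ᵀ + c₂[k]·a₂b₂ᵀ. S₀ and S₂ are linearly independent, so a₁b₁ᵀ and a₂b₂ᵀ must span the same plane of matrices: they are the rank-1 matrices of the form x·S₀ + y·S₂.
The 2×2 minor of x·S₀ + y·S₂ on rows {0,1}, columns {0,1} is −126·x² + 56·y² = (-14)·(3·x − 2·y)(3·x + 2·y), vanishing at (x:y) = (2:3) and (2:-3).
M₁ = 2·S₀ + 3·S₂ = [[0, 0, 0], [-24, -12, 0]] = (-12)·[0, 1][2, 1, 0]ᵀ and M₂ = 2·S₀ − 3·S₂ = [[72, -48, 24], [0, 0, 0]] = 24·[1, 0][3, -2, 1]ᵀ, so take a₁ = [0, 1], b₁ = [2, 1, 0], a₂ = [1, 0], b₂ = [3, -2, 1].
Each slice is an integer combination of E₁ = a₁b₁ᵀ and E₂ = a₂b₂ᵀ: S₀ = −3·E₁ + 6·E₂, S₁ = −E₁ + 2·E₂, S₂ = −2·E₁ − 4·E₂; reading off coefficients, c₁ = [-3, -1, -2] and c₂ = [6, 2, -4].
Hence T = [0, 1] ⊗ [2, 1, 0] ⊗ [-3, -1, -2] + [1, 0] ⊗ [3, -2, 1] ⊗ [6, 2, -4], so rank(T) ≤ 2.
These bounds meet, so rank(T) = 2.
Check entry T[0,0,0] = 18: (0)·(2)·(-3) + (1)·(3)·(6) = 18.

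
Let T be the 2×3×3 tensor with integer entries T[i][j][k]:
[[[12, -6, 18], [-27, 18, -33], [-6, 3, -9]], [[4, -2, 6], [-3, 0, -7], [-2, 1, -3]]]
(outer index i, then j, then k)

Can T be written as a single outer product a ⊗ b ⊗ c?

The mode-1 unfolding of T (rows indexed by i, columns by (j,k) = (0,0), (0,1), (0,2), (1,0), (1,1), (1,2), (2,0), (2,1), (2,2)) is [[12, -6, 18, -27, 18, -33, -6, 3, -9], [4, -2, 6, -3, 0, -7, -2, 1, -3]].
There the 2×2 minor on rows i ∈ {0, 1}, columns (j,k) ∈ {(0,0), (1,0)} is det [[12, -27], [4, -3]] = 72 ≠ 0, so this unfolding has rank ≥ 2; CP rank is at least every unfolding rank, so rank(T) ≥ 2.
In particular rank(T) ≥ 2 > 1, so T is not rank-1.

No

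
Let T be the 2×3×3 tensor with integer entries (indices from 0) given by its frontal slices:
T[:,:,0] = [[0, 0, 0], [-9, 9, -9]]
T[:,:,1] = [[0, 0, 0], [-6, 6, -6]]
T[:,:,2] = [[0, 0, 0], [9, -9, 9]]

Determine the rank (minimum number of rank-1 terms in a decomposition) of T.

1

Lower bound: T ≠ 0 (e.g. T[1,0,0] = -9), so rank(T) ≥ 1.
Upper bound: if T = a ∘ b ∘ c then every fibre of T is a multiple of the corresponding factor, so read the factors off the fibres through the nonzero entry T[1,0,0] = -9.
The mode-1 fibre T[:,0,0] = [0, -9] gives a = [0, 1] (primitive direction); the mode-2 fibre T[1,:,0] = [-9, 9, -9] gives b = [1, -1, 1]; then c[k] = T[1,0,k] / (a[1]·b[0]) = [-9, -6, 9] / 1 = [-9, -6, 9].
Expanding [0, 1] ∘ [1, -1, 1] ∘ [-9, -6, 9] reproduces all 18 entries of T, so T = [0, 1] ∘ [1, -1, 1] ∘ [-9, -6, 9] and rank(T) ≤ 1.
These bounds meet, so rank(T) = 1.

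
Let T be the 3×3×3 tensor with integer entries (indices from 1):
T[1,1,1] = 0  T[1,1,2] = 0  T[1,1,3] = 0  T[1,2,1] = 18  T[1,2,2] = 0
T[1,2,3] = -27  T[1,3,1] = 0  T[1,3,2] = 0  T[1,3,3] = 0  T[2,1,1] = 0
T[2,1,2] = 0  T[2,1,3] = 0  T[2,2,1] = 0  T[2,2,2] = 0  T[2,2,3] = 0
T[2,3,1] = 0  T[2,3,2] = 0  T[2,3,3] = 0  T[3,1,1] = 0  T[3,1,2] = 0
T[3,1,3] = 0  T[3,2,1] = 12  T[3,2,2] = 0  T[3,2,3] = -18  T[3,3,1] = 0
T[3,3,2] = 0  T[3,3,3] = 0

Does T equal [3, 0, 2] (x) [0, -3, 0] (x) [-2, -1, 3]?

No

Reconstruct entry (1,2,2) from the claimed factors: Σₗ aₗ[1]bₗ[2]cₗ[2] = (3)·(-3)·(-1) = 9, but T[1,2,2] = 0. The claim is false.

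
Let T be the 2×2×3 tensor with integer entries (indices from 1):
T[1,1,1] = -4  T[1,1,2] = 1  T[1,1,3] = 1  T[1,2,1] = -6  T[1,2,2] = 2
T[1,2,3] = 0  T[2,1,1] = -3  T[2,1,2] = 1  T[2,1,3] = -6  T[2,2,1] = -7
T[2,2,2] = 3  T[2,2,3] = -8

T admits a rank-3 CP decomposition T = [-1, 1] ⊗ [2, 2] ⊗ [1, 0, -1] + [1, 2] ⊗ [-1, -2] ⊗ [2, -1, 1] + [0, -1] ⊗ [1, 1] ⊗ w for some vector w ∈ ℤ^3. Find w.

Subtract the known terms from T to get the rank-1 residual R = [0, -1] ⊗ [1, 1] ⊗ w, so R[i,j,k] = a[i]·b[j]·w[k]. Pick indices with nonzero a[2]·b[1] = (-1)·(1) = -1. Only the fibre through (2,1,·) is needed: R[2,1,:] = T[2,1,:] − Σₗ aₗ[2]bₗ[1]cₗ = [-3, 1, -6] − (1)·(2)·[1, 0, -1] − (2)·(-1)·[2, -1, 1] = [-1, -1, -2]. Then w[k] = R[2,1,k] / -1 for each k, giving w = [-1, -1, -2] / -1 = [1, 1, 2].

w = [1, 1, 2]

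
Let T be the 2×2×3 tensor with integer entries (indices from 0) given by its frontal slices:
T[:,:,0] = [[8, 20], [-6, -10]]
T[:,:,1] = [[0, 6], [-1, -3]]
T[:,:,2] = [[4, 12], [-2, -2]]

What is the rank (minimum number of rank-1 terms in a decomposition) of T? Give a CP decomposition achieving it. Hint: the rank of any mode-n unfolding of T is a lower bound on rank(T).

rank(T) = 3

Lower bound: in the mode-3 unfolding of T (rows indexed by k, columns by (i,j)) the 3×3 minor on rows k ∈ {0, 1, 2}, columns (i,j) ∈ {(0,0), (0,1), (1,0)} is det [[8, 20, -6], [0, 6, -1], [4, 12, -2]] = 64 ≠ 0, so that unfolding has rank ≥ 3 and hence rank(T) ≥ 3 (CP rank is at least every unfolding rank, though it can be larger).
Upper bound: T is a sum of 3 rank-1 terms, T = (1, -1) ⊗ (1, 2) ⊗ (4, 2, 0) + (1, 0) ⊗ (0, 1) ⊗ (8, 4, 8) + (2, -1) ⊗ (1, 1) ⊗ (2, -1, 2) (written with every a and b primitive with positive leading entry and the scale carried by c; CP decompositions are not unique, and this one is verified by expanding entrywise), so rank(T) ≤ 3.
These bounds meet, so rank(T) = 3.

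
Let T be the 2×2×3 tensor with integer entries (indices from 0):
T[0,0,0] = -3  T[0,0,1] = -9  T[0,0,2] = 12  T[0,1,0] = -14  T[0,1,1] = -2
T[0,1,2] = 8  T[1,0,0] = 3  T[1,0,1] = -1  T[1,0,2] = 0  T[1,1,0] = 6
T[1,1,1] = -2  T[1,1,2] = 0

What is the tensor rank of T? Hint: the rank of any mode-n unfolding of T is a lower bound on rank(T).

2

Lower bound: the mode-2 unfolding of T (rows indexed by j, columns by (i,k) = (0,0), (0,1), (0,2), (1,0), (1,1), (1,2)) is [[-3, -9, 12, 3, -1, 0], [-14, -2, 8, 6, -2, 0]].
There the 2×2 minor on rows j ∈ {0, 1}, columns (i,k) ∈ {(0,0), (0,1)} is det [[-3, -9], [-14, -2]] = -120 ≠ 0, so this unfolding has rank ≥ 2; CP rank is at least every unfolding rank, so rank(T) ≥ 2. (Flattening ranks never certify an upper bound on CP rank; for that we must actually write T with 2 rank-1 terms.)
Upper bound — finding two terms. Write S_k = T[:,:,k] for the frontal slices: S₀ = [[-3, -14], [3, 6]], S₁ = [[-9, -2], [-1, -2]], S₂ = [[12, 8], [0, 0]].
If T = a₁ ⊗ b₁ ⊗ c₁ + a₂ ⊗ b₂ ⊗ c₂ then each S_k = c₁[k]·a₁b₁ᵀ + c₂[k]·a₂b₂ᵀ. S₀ and S₁ are linearly independent, so a₁b₁ᵀ and a₂b₂ᵀ must span the same plane of matrices: they are the rank-1 matrices of the form x·S₀ + y·S₁.
det(x·S₀ + y·S₁) is 24·x² − 56·xy + 16·y² = 8·(x − 2·y)(3·x − y), vanishing at (x:y) = (2:1) and (1:3).
M₁ = 2·S₀ + S₁ = [[-15, -30], [5, 10]] = (-5)·[3, -1][1, 2]ᵀ and M₂ = S₀ + 3·S₁ = [[-30, -20], [0, 0]] = (-10)·[1, 0][3, 2]ᵀ, so take a₁ = [3, -1], b₁ = [1, 2], a₂ = [1, 0], b₂ = [3, 2].
Each slice is an integer combination of E₁ = a₁b₁ᵀ and E₂ = a₂b₂ᵀ: S₀ = −3·E₁ + 2·E₂, S₁ = E₁ − 4·E₂, S₂ = 4·E₂; reading off coefficients, c₁ = [-3, 1, 0] and c₂ = [2, -4, 4].
Hence T = [3, -1] ⊗ [1, 2] ⊗ [-3, 1, 0] + [1, 0] ⊗ [3, 2] ⊗ [2, -4, 4], so rank(T) ≤ 2.
These bounds meet, so rank(T) = 2.
Check entry T[0,0,0] = -3: (3)·(1)·(-3) + (1)·(3)·(2) = -3.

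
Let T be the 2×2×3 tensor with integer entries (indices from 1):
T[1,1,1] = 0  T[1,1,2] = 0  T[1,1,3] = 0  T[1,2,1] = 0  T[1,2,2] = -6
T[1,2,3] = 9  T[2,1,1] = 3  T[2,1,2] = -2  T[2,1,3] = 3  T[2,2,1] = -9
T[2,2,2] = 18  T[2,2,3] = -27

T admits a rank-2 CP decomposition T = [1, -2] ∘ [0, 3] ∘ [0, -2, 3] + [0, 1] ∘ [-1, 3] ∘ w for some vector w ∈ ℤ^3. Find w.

Subtract the known terms from T to get the rank-1 residual R = [0, 1] ∘ [-1, 3] ∘ w, so R[i,j,k] = a[i]·b[j]·w[k]. Pick indices with nonzero a[2]·b[1] = (1)·(-1) = -1. Only the fibre through (2,1,·) is needed: R[2,1,:] = T[2,1,:] − Σₗ aₗ[2]bₗ[1]cₗ = [3, -2, 3] − (-2)·(0)·[0, -2, 3] = [3, -2, 3]. Then w[k] = R[2,1,k] / -1 for each k, giving w = [3, -2, 3] / -1 = [-3, 2, -3].

w = [-3, 2, -3]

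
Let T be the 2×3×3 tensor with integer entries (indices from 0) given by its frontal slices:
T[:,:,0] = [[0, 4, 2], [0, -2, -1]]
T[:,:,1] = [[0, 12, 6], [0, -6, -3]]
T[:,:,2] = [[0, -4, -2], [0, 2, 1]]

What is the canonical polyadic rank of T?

1

Lower bound: T ≠ 0 (e.g. T[0,1,0] = 4), so rank(T) ≥ 1.
Upper bound: if T = a ⊗ b ⊗ c then every fibre of T is a multiple of the corresponding factor, so read the factors off the fibres through the nonzero entry T[0,1,0] = 4.
The mode-1 fibre T[:,1,0] = [4, -2] gives a = [2, -1] (primitive direction); the mode-2 fibre T[0,:,0] = [0, 4, 2] gives b = [0, 2, 1]; then c[k] = T[0,1,k] / (a[0]·b[1]) = [4, 12, -4] / 4 = [1, 3, -1].
Expanding [2, -1] ⊗ [0, 2, 1] ⊗ [1, 3, -1] reproduces all 18 entries of T, so T = [2, -1] ⊗ [0, 2, 1] ⊗ [1, 3, -1] and rank(T) ≤ 1.
These bounds meet, so rank(T) = 1.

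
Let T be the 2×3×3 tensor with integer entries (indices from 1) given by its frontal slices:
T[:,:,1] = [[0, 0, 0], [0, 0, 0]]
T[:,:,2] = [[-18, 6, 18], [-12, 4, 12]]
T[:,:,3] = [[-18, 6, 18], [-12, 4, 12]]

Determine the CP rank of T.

Lower bound: T ≠ 0 (e.g. T[1,1,2] = -18), so rank(T) ≥ 1.
Upper bound: if T = a ⊗ b ⊗ c then every fibre of T is a multiple of the corresponding factor, so read the factors off the fibres through the nonzero entry T[1,1,2] = -18.
The mode-1 fibre T[:,1,2] = [-18, -12] gives a = [3, 2] (primitive direction); the mode-2 fibre T[1,:,2] = [-18, 6, 18] gives b = [3, -1, -3]; then c[k] = T[1,1,k] / (a[1]·b[1]) = [0, -18, -18] / 9 = [0, -2, -2].
Expanding [3, 2] ⊗ [3, -1, -3] ⊗ [0, -2, -2] reproduces all 18 entries of T, so T = [3, 2] ⊗ [3, -1, -3] ⊗ [0, -2, -2] and rank(T) ≤ 1.
These bounds meet, so rank(T) = 1.
Check entry T[2,1,3] = -12: (2)·(3)·(-2) = -12.

1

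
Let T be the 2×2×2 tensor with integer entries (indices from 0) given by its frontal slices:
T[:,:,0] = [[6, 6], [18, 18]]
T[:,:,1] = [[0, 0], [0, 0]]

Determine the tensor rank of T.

1

Lower bound: T ≠ 0 (e.g. T[0,0,0] = 6), so rank(T) ≥ 1.
Upper bound: the mode-1 fibre T[:,0,0] = [6, 18] gives a = [1, 3] (primitive direction); the mode-2 fibre T[0,:,0] = [6, 6] gives b = [1, 1]; then c[k] = T[0,0,k] / (a[0]·b[0]) = [6, 0] / 1 = [6, 0].
Expanding [1, 3] ⊗ [1, 1] ⊗ [6, 0] reproduces all 8 entries of T, so T = [1, 3] ⊗ [1, 1] ⊗ [6, 0] and rank(T) ≤ 1.
These bounds meet, so rank(T) = 1.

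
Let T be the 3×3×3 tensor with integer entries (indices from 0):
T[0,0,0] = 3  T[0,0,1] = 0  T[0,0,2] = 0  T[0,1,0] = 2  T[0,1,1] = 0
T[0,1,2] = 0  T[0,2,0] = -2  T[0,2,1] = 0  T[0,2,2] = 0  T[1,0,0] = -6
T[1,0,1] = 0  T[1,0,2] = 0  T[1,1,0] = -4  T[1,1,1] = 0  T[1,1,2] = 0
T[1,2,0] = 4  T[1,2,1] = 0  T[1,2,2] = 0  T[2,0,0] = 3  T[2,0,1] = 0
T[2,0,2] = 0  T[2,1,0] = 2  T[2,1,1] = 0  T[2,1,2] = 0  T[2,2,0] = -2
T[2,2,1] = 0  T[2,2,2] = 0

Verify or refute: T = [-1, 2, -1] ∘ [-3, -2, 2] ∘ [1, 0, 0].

Reconstruct entrywise from the claimed factors. For example, T[1,1,0] = -4 and Σₗ aₗ[1]bₗ[1]cₗ[0] = (2)·(-2)·(1) = -4; checking all 27 entries, every one matches. The claim holds.

Yes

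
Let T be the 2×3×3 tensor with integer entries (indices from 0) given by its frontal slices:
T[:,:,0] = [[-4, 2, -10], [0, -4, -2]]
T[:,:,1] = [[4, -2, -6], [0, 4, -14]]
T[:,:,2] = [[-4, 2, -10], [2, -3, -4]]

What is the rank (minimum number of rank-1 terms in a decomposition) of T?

3

Lower bound: the mode-3 unfolding of T (rows indexed by k, columns by (i,j) = (0,0), (0,1), (0,2), (1,0), (1,1), (1,2)) is [[-4, 2, -10, 0, -4, -2], [4, -2, -6, 0, 4, -14], [-4, 2, -10, 2, -3, -4]].
There the 3×3 minor on rows k ∈ {0, 1, 2}, columns (i,j) ∈ {(0,0), (0,2), (1,0)} is det [[-4, -10, 0], [4, -6, 0], [-4, -10, 2]] = 128 ≠ 0, so this unfolding has rank ≥ 3; CP rank is at least every unfolding rank, so rank(T) ≥ 3. (Unfolding ranks only ever bound the CP rank from below — rank(T) can be strictly larger than all of them — so the matching upper bound has to come from an explicit 3-term decomposition.)
Upper bound: T is a sum of 3 rank-1 terms, T = [0, 1] (x) [2, 1, -2] (x) [-2, 2, -1] + [1, -1] (x) [2, -1, 1] (x) [-2, 2, -2] + [1, 1] (x) [0, 0, 1] (x) [-8, -8, -8] (written with every a and b primitive with positive leading entry and the scale carried by c; CP decompositions are not unique, and this one is verified by expanding entrywise), so rank(T) ≤ 3.
These bounds meet, so rank(T) = 3.
Check entry T[0,2,1] = -6: (0)·(-2)·(2) + (1)·(1)·(2) + (1)·(1)·(-8) = -6.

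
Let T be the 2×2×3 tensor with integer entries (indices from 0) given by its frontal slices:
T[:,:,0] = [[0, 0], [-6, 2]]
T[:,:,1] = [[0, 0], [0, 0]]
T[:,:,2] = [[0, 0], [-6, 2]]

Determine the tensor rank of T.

Lower bound: T ≠ 0 (e.g. T[1,0,0] = -6), so rank(T) ≥ 1.
Upper bound: if T = a ∘ b ∘ c then every fibre of T is a multiple of the corresponding factor, so read the factors off the fibres through the nonzero entry T[1,0,0] = -6.
The mode-1 fibre T[:,0,0] = [0, -6] gives a = [0, 1] (primitive direction); the mode-2 fibre T[1,:,0] = [-6, 2] gives b = [3, -1]; then c[k] = T[1,0,k] / (a[1]·b[0]) = [-6, 0, -6] / 3 = [-2, 0, -2].
Expanding [0, 1] ∘ [3, -1] ∘ [-2, 0, -2] reproduces all 12 entries of T, so T = [0, 1] ∘ [3, -1] ∘ [-2, 0, -2] and rank(T) ≤ 1.
These bounds meet, so rank(T) = 1.

1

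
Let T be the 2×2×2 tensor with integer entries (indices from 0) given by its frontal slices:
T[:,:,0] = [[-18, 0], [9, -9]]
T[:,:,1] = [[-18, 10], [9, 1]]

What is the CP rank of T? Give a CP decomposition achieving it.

Lower bound: the mode-1 unfolding of T (rows indexed by i, columns by (j,k) = (0,0), (0,1), (1,0), (1,1)) is [[-18, -18, 0, 10], [9, 9, -9, 1]].
There the 2×2 minor on rows i ∈ {0, 1}, columns (j,k) ∈ {(0,0), (1,0)} is det [[-18, 0], [9, -9]] = 162 ≠ 0, so this unfolding has rank ≥ 2; CP rank is at least every unfolding rank, so rank(T) ≥ 2. (This is only a lower bound: in general the CP rank may exceed every unfolding rank, so we still need to exhibit 2 rank-1 terms summing to T.)
Upper bound — finding two terms. Write S_k = T[:,:,k] for the frontal slices: S₀ = [[-18, 0], [9, -9]], S₁ = [[-18, 10], [9, 1]].
If T = a₁ ⊗ b₁ ⊗ c₁ + a₂ ⊗ b₂ ⊗ c₂ then each S_k = c₁[k]·a₁b₁ᵀ + c₂[k]·a₂b₂ᵀ. S₀ and S₁ are linearly independent, so a₁b₁ᵀ and a₂b₂ᵀ must span the same plane of matrices: they are the rank-1 matrices of the form x·S₀ + y·S₁.
det(x·S₀ + y·S₁) is 162·x² + 54·xy − 108·y² = 54·(3·x − 2·y)(x + y), vanishing at (x:y) = (2:3) and (1:-1).
M₁ = 2·S₀ + 3·S₁ = [[-90, 30], [45, -15]] = (-15)·[2, -1][3, -1]ᵀ and M₂ = S₀ − S₁ = [[0, -10], [0, -10]] = (-10)·[1, 1][0, 1]ᵀ, so take a₁ = [2, -1], b₁ = [3, -1], a₂ = [1, 1], b₂ = [0, 1].
Each slice is an integer combination of E₁ = a₁b₁ᵀ and E₂ = a₂b₂ᵀ: S₀ = −3·E₁ − 6·E₂, S₁ = −3·E₁ + 4·E₂; reading off coefficients, c₁ = [-3, -3] and c₂ = [-6, 4].
Hence T = [2, -1] ⊗ [3, -1] ⊗ [-3, -3] + [1, 1] ⊗ [0, 1] ⊗ [-6, 4], so rank(T) ≤ 2.
These bounds meet, so rank(T) = 2.
Check entry T[0,1,0] = 0: (2)·(-1)·(-3) + (1)·(1)·(-6) = 0.

rank(T) = 2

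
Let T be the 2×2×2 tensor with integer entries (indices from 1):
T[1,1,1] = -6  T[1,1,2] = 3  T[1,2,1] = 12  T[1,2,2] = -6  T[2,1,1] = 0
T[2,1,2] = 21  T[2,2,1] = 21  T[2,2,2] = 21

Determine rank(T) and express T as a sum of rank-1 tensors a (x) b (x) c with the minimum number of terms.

Lower bound: the mode-2 unfolding of T (rows indexed by j, columns by (i,k) = (1,1), (1,2), (2,1), (2,2)) is [[-6, 3, 0, 21], [12, -6, 21, 21]].
There the 2×2 minor on rows j ∈ {1, 2}, columns (i,k) ∈ {(1,1), (2,1)} is det [[-6, 0], [12, 21]] = -126 ≠ 0, so this unfolding has rank ≥ 2; CP rank is at least every unfolding rank, so rank(T) ≥ 2. (Flattening ranks never certify an upper bound on CP rank; for that we must actually write T with 2 rank-1 terms.)
Upper bound — finding two terms. Write S_k = T[:,:,k] for the frontal slices: S₁ = [[-6, 12], [0, 21]], S₂ = [[3, -6], [21, 21]].
If T = a₁ (x) b₁ (x) c₁ + a₂ (x) b₂ (x) c₂ then each S_k = c₁[k]·a₁b₁ᵀ + c₂[k]·a₂b₂ᵀ. S₁ and S₂ are linearly independent, so a₁b₁ᵀ and a₂b₂ᵀ must span the same plane of matrices: they are the rank-1 matrices of the form x·S₁ + y·S₂.
det(x·S₁ + y·S₂) is −126·x² − 315·xy + 189·y² = (-63)·(x + 3·y)(2·x − y), vanishing at (x:y) = (3:-1) and (1:2).
M₁ = 3·S₁ − S₂ = [[-21, 42], [-21, 42]] = (-21)·[1, 1][1, -2]ᵀ and M₂ = S₁ + 2·S₂ = [[0, 0], [42, 63]] = 21·[0, 1][2, 3]ᵀ, so take a₁ = [1, 1], b₁ = [1, -2], a₂ = [0, 1], b₂ = [2, 3].
Each slice is an integer combination of E₁ = a₁b₁ᵀ and E₂ = a₂b₂ᵀ: S₁ = −6·E₁ + 3·E₂, S₂ = 3·E₁ + 9·E₂; reading off coefficients, c₁ = [-6, 3] and c₂ = [3, 9].
Hence T = [1, 1] (x) [1, -2] (x) [-6, 3] + [0, 1] (x) [2, 3] (x) [3, 9], so rank(T) ≤ 2.
These bounds meet, so rank(T) = 2.

rank(T) = 2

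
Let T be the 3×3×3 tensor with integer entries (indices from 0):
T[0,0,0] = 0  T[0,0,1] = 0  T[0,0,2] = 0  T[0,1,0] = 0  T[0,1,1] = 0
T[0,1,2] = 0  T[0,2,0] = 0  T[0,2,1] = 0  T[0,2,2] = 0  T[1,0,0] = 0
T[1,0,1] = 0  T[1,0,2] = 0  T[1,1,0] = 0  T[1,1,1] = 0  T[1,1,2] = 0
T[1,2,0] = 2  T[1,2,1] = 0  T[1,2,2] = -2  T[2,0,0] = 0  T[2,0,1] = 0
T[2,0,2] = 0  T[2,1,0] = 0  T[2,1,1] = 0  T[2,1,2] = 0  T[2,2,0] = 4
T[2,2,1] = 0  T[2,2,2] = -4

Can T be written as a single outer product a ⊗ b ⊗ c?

The mode-1 fibre T[:,2,0] = [0, 2, 4] gives a = (0, 1, 2) (primitive direction); the mode-2 fibre T[1,:,0] = [0, 0, 2] gives b = (0, 0, 1); then c[k] = T[1,2,k] / (a[1]·b[2]) = [2, 0, -2] / 1 = (2, 0, -2).
Expanding (0, 1, 2) ⊗ (0, 0, 1) ⊗ (2, 0, -2) reproduces all 27 entries of T, so T = (0, 1, 2) ⊗ (0, 0, 1) ⊗ (2, 0, -2) and rank(T) ≤ 1.
Equivalently every frontal slice T[:,:,k] is c[k] times the rank-1 matrix (0, 1, 2) ⊗ (0, 0, 1). So T has rank 1 (it is nonzero).

Yes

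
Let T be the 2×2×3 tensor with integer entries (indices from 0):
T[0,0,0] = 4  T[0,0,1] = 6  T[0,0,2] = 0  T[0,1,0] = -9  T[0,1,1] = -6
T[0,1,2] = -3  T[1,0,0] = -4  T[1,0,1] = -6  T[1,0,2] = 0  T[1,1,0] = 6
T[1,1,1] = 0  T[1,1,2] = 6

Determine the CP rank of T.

3

Lower bound: the mode-3 unfolding of T (rows indexed by k, columns by (i,j) = (0,0), (0,1), (1,0), (1,1)) is [[4, -9, -4, 6], [6, -6, -6, 0], [0, -3, 0, 6]].
There the 3×3 minor on rows k ∈ {0, 1, 2}, columns (i,j) ∈ {(0,0), (0,1), (1,1)} is det [[4, -9, 6], [6, -6, 0], [0, -3, 6]] = 72 ≠ 0, so this unfolding has rank ≥ 3; CP rank is at least every unfolding rank, so rank(T) ≥ 3. (Flattening ranks never certify an upper bound on CP rank; for that we must actually write T with 3 rank-1 terms.)
Upper bound: T is a sum of 3 rank-1 terms, T = (1, -1) ⊗ (1, -2) ⊗ (4, 2, 2) + (1, -1) ⊗ (1, 0) ⊗ (0, 4, -2) + (1, 2) ⊗ (0, 1) ⊗ (-1, -2, 1) (one valid choice — decompositions are not unique — normalised so each a, b is primitive with positive first nonzero entry; check it by expanding all entries), so rank(T) ≤ 3.
These bounds meet, so rank(T) = 3.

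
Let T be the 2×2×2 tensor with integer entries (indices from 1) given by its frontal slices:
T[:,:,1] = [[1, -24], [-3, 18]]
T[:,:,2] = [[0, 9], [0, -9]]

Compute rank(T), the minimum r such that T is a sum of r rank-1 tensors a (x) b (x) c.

Lower bound: in the mode-1 unfolding of T (rows indexed by i, columns by (j,k)) the 2×2 minor on rows i ∈ {1, 2}, columns (j,k) ∈ {(1,1), (2,1)} is det [[1, -24], [-3, 18]] = -54 ≠ 0, so that unfolding has rank ≥ 2 and hence rank(T) ≥ 2 (CP rank is at least every unfolding rank, though it can be larger).
Upper bound: with S_k = T[:,:,k], the two rank-1 terms a₁b₁ᵀ, a₂b₂ᵀ are the rank-1 members of the pencil x·S₁ + y·S₂.
det(x·S₁ + y·S₂) is −54·x² + 18·xy = (-18)·(3·x − y)(x), vanishing at (x:y) = (1:3) and (0:1).
M₁ = S₁ + 3·S₂ = [[1, 3], [-3, -9]] = [1, -3][1, 3]ᵀ and M₂ = S₂ = [[0, 9], [0, -9]] = 9·[1, -1][0, 1]ᵀ, so take a₁ = [1, -3], b₁ = [1, 3], a₂ = [1, -1], b₂ = [0, 1].
Each slice is an integer combination of E₁ = a₁b₁ᵀ and E₂ = a₂b₂ᵀ: S₁ = E₁ − 27·E₂, S₂ = 9·E₂; reading off coefficients, c₁ = [1, 0] and c₂ = [-27, 9].
Hence T = [1, -3] (x) [1, 3] (x) [1, 0] + [1, -1] (x) [0, 1] (x) [-27, 9], so rank(T) ≤ 2.
These bounds meet, so rank(T) = 2.

2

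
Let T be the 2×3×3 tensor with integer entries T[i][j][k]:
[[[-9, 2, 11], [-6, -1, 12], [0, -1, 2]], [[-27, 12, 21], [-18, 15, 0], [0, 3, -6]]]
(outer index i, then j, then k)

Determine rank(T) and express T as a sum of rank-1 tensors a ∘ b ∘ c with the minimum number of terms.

rank(T) = 2

Lower bound: the mode-1 unfolding of T (rows indexed by i, columns by (j,k) = (0,0), (0,1), (0,2), (1,0), (1,1), (1,2), (2,0), (2,1), (2,2)) is [[-9, 2, 11, -6, -1, 12, 0, -1, 2], [-27, 12, 21, -18, 15, 0, 0, 3, -6]].
There the 2×2 minor on rows i ∈ {0, 1}, columns (j,k) ∈ {(0,0), (0,1)} is det [[-9, 2], [-27, 12]] = -54 ≠ 0, so this unfolding has rank ≥ 2; CP rank is at least every unfolding rank, so rank(T) ≥ 2. (Unfolding ranks only ever bound the CP rank from below — rank(T) can be strictly larger than all of them — so the matching upper bound has to come from an explicit 2-term decomposition.)
Upper bound — finding two terms. Write S_k = T[:,:,k] for the frontal slices: S₀ = [[-9, -6, 0], [-27, -18, 0]], S₁ = [[2, -1, -1], [12, 15, 3]], S₂ = [[11, 12, 2], [21, 0, -6]].
If T = a₁ ∘ b₁ ∘ c₁ + a₂ ∘ b₂ ∘ c₂ then each S_k = c₁[k]·a₁b₁ᵀ + c₂[k]·a₂b₂ᵀ. S₀ and S₁ are linearly independent, so a₁b₁ᵀ and a₂b₂ᵀ must span the same plane of matrices: they are the rank-1 matrices of the form x·S₀ + y·S₁.
The 2×2 minor of x·S₀ + y·S₁ on rows {0,1}, columns {0,1} is −126·xy + 42·y² = (-42)·(3·x − y)(y), vanishing at (x:y) = (1:3) and (1:0).
M₁ = S₀ + 3·S₁ = [[-3, -9, -3], [9, 27, 9]] = (-3)·(1, -3)(1, 3, 1)ᵀ and M₂ = S₀ = [[-9, -6, 0], [-27, -18, 0]] = (-3)·(1, 3)(3, 2, 0)ᵀ, so take a₁ = (1, -3), b₁ = (1, 3, 1), a₂ = (1, 3), b₂ = (3, 2, 0).
Each slice is an integer combination of E₁ = a₁b₁ᵀ and E₂ = a₂b₂ᵀ: S₀ = −3·E₂, S₁ = −E₁ + E₂, S₂ = 2·E₁ + 3·E₂; reading off coefficients, c₁ = (0, -1, 2) and c₂ = (-3, 1, 3).
Hence T = (1, -3) ∘ (1, 3, 1) ∘ (0, -1, 2) + (1, 3) ∘ (3, 2, 0) ∘ (-3, 1, 3), so rank(T) ≤ 2.
These bounds meet, so rank(T) = 2.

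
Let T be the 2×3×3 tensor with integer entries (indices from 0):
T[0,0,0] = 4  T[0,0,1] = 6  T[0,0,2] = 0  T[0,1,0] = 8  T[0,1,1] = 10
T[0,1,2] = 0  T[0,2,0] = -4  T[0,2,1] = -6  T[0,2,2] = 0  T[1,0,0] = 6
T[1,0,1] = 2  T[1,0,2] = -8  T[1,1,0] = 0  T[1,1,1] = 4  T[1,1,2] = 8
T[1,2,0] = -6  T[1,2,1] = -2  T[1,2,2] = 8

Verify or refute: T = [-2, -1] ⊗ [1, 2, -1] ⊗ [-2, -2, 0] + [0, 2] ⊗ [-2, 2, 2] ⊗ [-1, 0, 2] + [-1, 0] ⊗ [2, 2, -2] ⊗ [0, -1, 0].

Yes

Reconstruct entrywise from the claimed factors. For example, T[0,2,0] = -4 and Σₗ aₗ[0]bₗ[2]cₗ[0] = (-2)·(-1)·(-2) + (0)·(2)·(-1) + (-1)·(-2)·(0) = -4; checking all 18 entries, every one matches. The claim holds.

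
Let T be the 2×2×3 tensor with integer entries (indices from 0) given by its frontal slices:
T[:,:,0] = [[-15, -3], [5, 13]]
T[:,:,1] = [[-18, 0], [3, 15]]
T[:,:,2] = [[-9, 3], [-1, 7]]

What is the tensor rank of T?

2

Lower bound: the mode-3 unfolding of T (rows indexed by k, columns by (i,j) = (0,0), (0,1), (1,0), (1,1)) is [[-15, -3, 5, 13], [-18, 0, 3, 15], [-9, 3, -1, 7]].
There the 2×2 minor on rows k ∈ {0, 1}, columns (i,j) ∈ {(0,0), (0,1)} is det [[-15, -3], [-18, 0]] = -54 ≠ 0, so this unfolding has rank ≥ 2; CP rank is at least every unfolding rank, so rank(T) ≥ 2. (Unfolding ranks only ever bound the CP rank from below — rank(T) can be strictly larger than all of them — so the matching upper bound has to come from an explicit 2-term decomposition.)
Upper bound — finding two terms. Write S_k = T[:,:,k] for the frontal slices: S₀ = [[-15, -3], [5, 13]], S₁ = [[-18, 0], [3, 15]], S₂ = [[-9, 3], [-1, 7]].
If T = a₁ ⊗ b₁ ⊗ c₁ + a₂ ⊗ b₂ ⊗ c₂ then each S_k = c₁[k]·a₁b₁ᵀ + c₂[k]·a₂b₂ᵀ. S₀ and S₁ are linearly independent, so a₁b₁ᵀ and a₂b₂ᵀ must span the same plane of matrices: they are the rank-1 matrices of the form x·S₀ + y·S₁.
det(x·S₀ + y·S₁) is −180·x² − 450·xy − 270·y² = (-90)·(2·x + 3·y)(x + y), vanishing at (x:y) = (3:-2) and (1:-1).
M₁ = 3·S₀ − 2·S₁ = [[-9, -9], [9, 9]] = (-9)·[1, -1][1, 1]ᵀ and M₂ = S₀ − S₁ = [[3, -3], [2, -2]] = [3, 2][1, -1]ᵀ, so take a₁ = [1, -1], b₁ = [1, 1], a₂ = [3, 2], b₂ = [1, -1].
Each slice is an integer combination of E₁ = a₁b₁ᵀ and E₂ = a₂b₂ᵀ: S₀ = −9·E₁ − 2·E₂, S₁ = −9·E₁ − 3·E₂, S₂ = −3·E₁ − 2·E₂; reading off coefficients, c₁ = [-9, -9, -3] and c₂ = [-2, -3, -2].
Hence T = [1, -1] ⊗ [1, 1] ⊗ [-9, -9, -3] + [3, 2] ⊗ [1, -1] ⊗ [-2, -3, -2], so rank(T) ≤ 2.
These bounds meet, so rank(T) = 2.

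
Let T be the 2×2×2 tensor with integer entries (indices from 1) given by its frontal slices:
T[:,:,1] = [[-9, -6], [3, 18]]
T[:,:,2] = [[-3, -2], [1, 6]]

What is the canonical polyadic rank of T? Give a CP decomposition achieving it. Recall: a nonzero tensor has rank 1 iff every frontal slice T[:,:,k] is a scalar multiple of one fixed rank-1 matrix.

Lower bound: in the mode-1 unfolding of T (rows indexed by i, columns by (j,k)) the 2×2 minor on rows i ∈ {1, 2}, columns (j,k) ∈ {(1,1), (2,1)} is det [[-9, -6], [3, 18]] = -144 ≠ 0, so that unfolding has rank ≥ 2 and hence rank(T) ≥ 2 (CP rank is at least every unfolding rank, though it can be larger).
Upper bound: T[:,:,k] = c[k]·M for every slice, with c = [3, 1] and M = [[-3, -2], [1, 6]] (rows i, columns j).
Splitting M by its rows (i = 1, 2), M = [1, 0][-3, -2]ᵀ + [0, 1][1, 6]ᵀ.
Hence T = [1, 0] ⊗ [-3, -2] ⊗ [3, 1] + [0, 1] ⊗ [1, 6] ⊗ [3, 1], so rank(T) ≤ 2.
These bounds meet, so rank(T) = 2.

rank(T) = 2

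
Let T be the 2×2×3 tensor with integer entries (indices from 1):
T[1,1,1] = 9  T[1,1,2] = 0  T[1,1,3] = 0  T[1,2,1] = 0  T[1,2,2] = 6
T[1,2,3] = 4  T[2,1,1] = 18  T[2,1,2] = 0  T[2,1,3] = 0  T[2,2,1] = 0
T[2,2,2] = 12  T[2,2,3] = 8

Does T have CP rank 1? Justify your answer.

The mode-2 unfolding of T (rows indexed by j, columns by (i,k) = (1,1), (1,2), (1,3), (2,1), (2,2), (2,3)) is [[9, 0, 0, 18, 0, 0], [0, 6, 4, 0, 12, 8]].
There the 2×2 minor on rows j ∈ {1, 2}, columns (i,k) ∈ {(1,1), (1,2)} is det [[9, 0], [0, 6]] = 54 ≠ 0, so this unfolding has rank ≥ 2; CP rank is at least every unfolding rank, so rank(T) ≥ 2.
In particular rank(T) ≥ 2 > 1, so T is not rank-1.

No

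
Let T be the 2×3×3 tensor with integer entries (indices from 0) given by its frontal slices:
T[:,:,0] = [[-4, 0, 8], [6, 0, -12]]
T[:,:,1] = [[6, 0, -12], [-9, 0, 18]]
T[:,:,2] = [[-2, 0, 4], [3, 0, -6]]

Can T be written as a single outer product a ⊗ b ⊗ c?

Yes

If T = a ⊗ b ⊗ c then every fibre of T is a multiple of the corresponding factor, so read the factors off the fibres through the nonzero entry T[0,0,0] = -4.
The mode-1 fibre T[:,0,0] = [-4, 6] gives a = [2, -3] (primitive direction); the mode-2 fibre T[0,:,0] = [-4, 0, 8] gives b = [1, 0, -2]; then c[k] = T[0,0,k] / (a[0]·b[0]) = [-4, 6, -2] / 2 = [-2, 3, -1].
Expanding [2, -3] ⊗ [1, 0, -2] ⊗ [-2, 3, -1] reproduces all 18 entries of T, so T = [2, -3] ⊗ [1, 0, -2] ⊗ [-2, 3, -1] and rank(T) ≤ 1.
Equivalently every frontal slice T[:,:,k] is c[k] times the rank-1 matrix [2, -3] ⊗ [1, 0, -2]. So T has rank 1 (it is nonzero).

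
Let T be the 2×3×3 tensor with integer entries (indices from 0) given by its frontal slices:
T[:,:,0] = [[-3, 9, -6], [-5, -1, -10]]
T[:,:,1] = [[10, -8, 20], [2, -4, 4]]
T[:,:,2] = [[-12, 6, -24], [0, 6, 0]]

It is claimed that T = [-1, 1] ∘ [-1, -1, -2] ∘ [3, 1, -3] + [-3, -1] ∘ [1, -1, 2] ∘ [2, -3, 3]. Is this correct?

Yes

Reconstruct entrywise from the claimed factors. For example, T[1,2,0] = -10 and Σₗ aₗ[1]bₗ[2]cₗ[0] = (1)·(-2)·(3) + (-1)·(2)·(2) = -10; checking all 18 entries, every one matches. The claim holds.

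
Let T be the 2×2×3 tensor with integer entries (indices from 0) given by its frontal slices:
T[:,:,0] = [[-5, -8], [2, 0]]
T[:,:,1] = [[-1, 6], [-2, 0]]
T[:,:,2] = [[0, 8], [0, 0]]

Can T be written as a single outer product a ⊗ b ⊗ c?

No

The mode-3 unfolding of T (rows indexed by k, columns by (i,j) = (0,0), (0,1), (1,0), (1,1)) is [[-5, -8, 2, 0], [-1, 6, -2, 0], [0, 8, 0, 0]].
There the 3×3 minor on rows k ∈ {0, 1, 2}, columns (i,j) ∈ {(0,0), (0,1), (1,0)} is det [[-5, -8, 2], [-1, 6, -2], [0, 8, 0]] = -96 ≠ 0, so this unfolding has rank ≥ 3; CP rank is at least every unfolding rank, so rank(T) ≥ 3.
In particular rank(T) ≥ 3 > 1, so T is not rank-1.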